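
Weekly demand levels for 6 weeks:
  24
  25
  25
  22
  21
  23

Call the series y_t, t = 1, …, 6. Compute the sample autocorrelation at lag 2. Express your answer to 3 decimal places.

-0.342

Mean ȳ = (24 + 25 + 25 + 22 + 21 + 23)/6 = 23.3333
Deviations from mean: 0.6667, 1.6667, 1.6667, -1.3333, -2.3333, -0.3333
Σ(y_t−ȳ)(y_{t+2}−ȳ) = (1.1111) + (-2.2222) + (-3.8889) + (0.4444) = -4.5556
Denominator Σ(y_t−ȳ)² = 13.3333
r_2 = -4.5556 / 13.3333 = -0.342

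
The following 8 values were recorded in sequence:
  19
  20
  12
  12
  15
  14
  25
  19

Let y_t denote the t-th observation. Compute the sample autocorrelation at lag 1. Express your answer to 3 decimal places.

Mean ȳ = (19 + 20 + 12 + 12 + 15 + 14 + 25 + 19)/8 = 17.0000
Σ(y_t−ȳ)(y_{t+1}−ȳ) = (6.0000) + (-15.0000) + (25.0000) + (10.0000) + (6.0000) + (-24.0000) + (16.0000) = 24.0000
Denominator Σ(y_t−ȳ)² = 144.0000
r_1 = 24.0000 / 144.0000 = 0.167

0.167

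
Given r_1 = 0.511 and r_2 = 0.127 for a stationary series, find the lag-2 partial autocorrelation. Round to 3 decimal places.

-0.182

φ_{22} = (r_2 − r_1²) / (1 − r_1²)
r_1² = (0.511)² = 0.261121
Numerator = 0.127 − 0.2611 = -0.1341; denominator = 1 − 0.2611 = 0.7389
φ_{22} = -0.1341 / 0.7389 = -0.182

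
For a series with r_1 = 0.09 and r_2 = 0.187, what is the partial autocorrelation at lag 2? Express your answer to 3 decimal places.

0.180

φ_{22} = (r_2 − r_1²) / (1 − r_1²)
r_1² = (0.09)² = 0.0081
Numerator = 0.187 − 0.0081 = 0.1789; denominator = 1 − 0.0081 = 0.9919
φ_{22} = 0.1789 / 0.9919 = 0.180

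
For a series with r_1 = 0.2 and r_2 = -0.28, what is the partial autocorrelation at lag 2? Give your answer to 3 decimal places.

-0.333

φ_{22} = (r_2 − r_1²) / (1 − r_1²)
r_1² = (0.2)² = 0.04
Numerator = -0.28 − 0.0400 = -0.3200; denominator = 1 − 0.0400 = 0.9600
φ_{22} = -0.3200 / 0.9600 = -0.333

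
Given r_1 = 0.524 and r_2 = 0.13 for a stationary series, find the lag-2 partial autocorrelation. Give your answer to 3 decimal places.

-0.199

φ_{22} = (r_2 − r_1²) / (1 − r_1²)
r_1² = (0.524)² = 0.274576
Numerator = 0.13 − 0.2746 = -0.1446; denominator = 1 − 0.2746 = 0.7254
φ_{22} = -0.1446 / 0.7254 = -0.199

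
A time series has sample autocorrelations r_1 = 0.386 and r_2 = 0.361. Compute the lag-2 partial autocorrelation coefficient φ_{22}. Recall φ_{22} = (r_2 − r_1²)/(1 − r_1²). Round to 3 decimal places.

0.249

φ_{22} = (r_2 − r_1²) / (1 − r_1²)
r_1² = (0.386)² = 0.148996
Numerator = 0.361 − 0.1490 = 0.2120; denominator = 1 − 0.1490 = 0.8510
φ_{22} = 0.2120 / 0.8510 = 0.249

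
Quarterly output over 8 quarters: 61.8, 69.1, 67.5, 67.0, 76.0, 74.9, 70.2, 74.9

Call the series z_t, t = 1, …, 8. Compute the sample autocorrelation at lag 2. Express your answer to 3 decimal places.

0.106

Mean z̄ = (61.8 + 69.1 + 67.5 + 67.0 + 76.0 + 74.9 + 70.2 + 74.9)/8 = 70.1750
Deviations from mean: -8.3750, -1.0750, -2.6750, -3.1750, 5.8250, 4.7250, 0.0250, 4.7250
Numerator Σ_{t=1}^{6}(z_t−z̄)(z_{t+2}−z̄) = 17.7038
Denominator Σ(z_t−z̄)² = 167.1150
r_2 = 17.7038 / 167.1150 = 0.106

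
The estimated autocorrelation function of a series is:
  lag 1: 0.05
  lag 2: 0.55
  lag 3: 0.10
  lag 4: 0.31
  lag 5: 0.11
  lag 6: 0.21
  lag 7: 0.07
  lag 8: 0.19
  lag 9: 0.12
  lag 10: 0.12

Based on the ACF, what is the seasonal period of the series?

2

The largest autocorrelation is r_2 = 0.55, with weaker echoes at lags 4 (0.31), 6 (0.21) and 8 (0.19); the remaining lags stay at or below 0.12.
The dominant spike at lag 2 indicates a seasonal period of 2.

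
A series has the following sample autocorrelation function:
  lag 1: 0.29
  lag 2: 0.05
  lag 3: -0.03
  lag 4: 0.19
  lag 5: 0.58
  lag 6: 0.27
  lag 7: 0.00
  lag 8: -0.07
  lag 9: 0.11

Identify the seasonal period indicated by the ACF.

5

The largest autocorrelation is r_5 = 0.58; the remaining lags stay at or below 0.29. The elevated value at lag 1 (0.29), dropping to 0.05 at lag 2, reflects decaying short-term dependence rather than seasonality.
The dominant spike at lag 5 indicates a seasonal period of 5.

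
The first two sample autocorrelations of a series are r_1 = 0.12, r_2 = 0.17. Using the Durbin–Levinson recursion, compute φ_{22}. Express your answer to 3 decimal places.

0.158

φ_{22} = (r_2 − r_1²) / (1 − r_1²)
r_1² = (0.12)² = 0.0144
Numerator = 0.17 − 0.0144 = 0.1556; denominator = 1 − 0.0144 = 0.9856
φ_{22} = 0.1556 / 0.9856 = 0.158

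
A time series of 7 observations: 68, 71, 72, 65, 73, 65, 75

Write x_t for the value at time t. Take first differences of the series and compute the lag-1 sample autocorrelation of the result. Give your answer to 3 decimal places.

First differences Δx: 3, 1, -7, 8, -8, 10
Mean of differences = 1.1667
Numerator Σ(Δx_t−Δx̄)(Δx_{t+1}−Δx̄) = -198.3611
Denominator Σ(Δx_t−Δx̄)² = 278.8333
r_1(Δx) = -198.3611 / 278.8333 = -0.711

-0.711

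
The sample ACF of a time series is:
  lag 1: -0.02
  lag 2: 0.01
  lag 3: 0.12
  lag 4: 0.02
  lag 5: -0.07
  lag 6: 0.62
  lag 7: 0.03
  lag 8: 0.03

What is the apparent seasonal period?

The largest autocorrelation is r_6 = 0.62; the remaining lags stay at or below 0.12.
The dominant spike at lag 6 indicates a seasonal period of 6.

6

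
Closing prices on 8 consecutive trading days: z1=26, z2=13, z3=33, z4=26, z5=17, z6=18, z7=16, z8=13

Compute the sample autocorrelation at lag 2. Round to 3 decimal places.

0.020

Mean z̄ = (26 + 13 + 33 + 26 + 17 + 18 + 16 + 13)/8 = 20.2500
Deviations from mean: 5.7500, -7.2500, 12.7500, 5.7500, -3.2500, -2.2500, -4.2500, -7.2500
Σ(z_t−z̄)(z_{t+2}−z̄) = (73.3125) + (-41.6875) + (-41.4375) + (-12.9375) + (13.8125) + (16.3125) = 7.3750
Denominator Σ(z_t−z̄)² = 367.5000
r_2 = 7.3750 / 367.5000 = 0.020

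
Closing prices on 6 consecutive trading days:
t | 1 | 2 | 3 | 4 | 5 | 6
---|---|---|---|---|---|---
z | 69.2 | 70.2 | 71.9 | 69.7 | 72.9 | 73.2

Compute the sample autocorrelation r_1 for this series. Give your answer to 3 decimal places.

0.075

Mean z̄ = (69.2 + 70.2 + 71.9 + 69.7 + 72.9 + 73.2)/6 = 71.1833
Σ(z_t−z̄)(z_{t+1}−z̄) = (1.9503) + (-0.7047) + (-1.0631) + (-2.5464) + (3.4619) = 1.0981
Denominator Σ(z_t−z̄)² = 14.6283
r_1 = 1.0981 / 14.6283 = 0.075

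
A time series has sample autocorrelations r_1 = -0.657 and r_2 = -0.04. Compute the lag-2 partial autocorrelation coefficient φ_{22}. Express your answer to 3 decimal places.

-0.830

φ_{22} = (r_2 − r_1²) / (1 − r_1²)
r_1² = (-0.657)² = 0.431649
Numerator = -0.04 − 0.4316 = -0.4716; denominator = 1 − 0.4316 = 0.5684
φ_{22} = -0.4716 / 0.5684 = -0.830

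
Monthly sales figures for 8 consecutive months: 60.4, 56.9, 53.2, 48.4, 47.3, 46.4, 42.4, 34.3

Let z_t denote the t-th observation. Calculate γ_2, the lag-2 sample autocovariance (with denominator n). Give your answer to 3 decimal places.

10.817

Mean z̄ = (60.4 + 56.9 + 53.2 + 48.4 + 47.3 + 46.4 + 42.4 + 34.3)/8 = 48.6625
Deviations: 11.7375, 8.2375, 4.5375, -0.2625, -1.3625, -2.2625, -6.2625, -14.3625
Σ_{t=1}^{6}(z_t−z̄)(z_{t+2}−z̄) = 86.5359
γ_2 = 86.5359 / 8 = 10.817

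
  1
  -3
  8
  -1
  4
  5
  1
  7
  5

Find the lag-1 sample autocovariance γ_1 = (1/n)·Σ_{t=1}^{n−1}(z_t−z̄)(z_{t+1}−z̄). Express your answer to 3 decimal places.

Mean z̄ = (1 − 3 + 8 − 1 + 4 + 5 + 1 + 7 + 5)/9 = 3.0000
Σ_{t=1}^{8}(z_t−z̄)(z_{t+1}−z̄) = -44.0000
γ_1 = -44.0000 / 9 = -4.889

-4.889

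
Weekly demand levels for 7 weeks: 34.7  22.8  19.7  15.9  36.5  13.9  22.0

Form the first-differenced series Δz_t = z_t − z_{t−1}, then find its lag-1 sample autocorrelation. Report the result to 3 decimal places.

-0.616

First differences Δz: -11.9, -3.1, -3.8, 20.6, -22.6, 8.1
Mean of differences = -2.1167
Numerator Σ(Δz_t−Δz̄)(Δz_{t+1}−Δz̄) = -701.5486
Denominator Σ(Δz_t−Δz̄)² = 1139.5083
r_1(Δz) = -701.5486 / 1139.5083 = -0.616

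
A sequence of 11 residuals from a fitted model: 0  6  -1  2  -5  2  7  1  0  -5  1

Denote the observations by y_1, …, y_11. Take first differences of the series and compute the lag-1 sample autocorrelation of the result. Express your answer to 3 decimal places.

First differences Δy: 6, -7, 3, -7, 7, 5, -6, -1, -5, 6
Mean of differences = 0.1000
Numerator Σ(Δy_t−Δȳ)(Δy_{t+1}−Δȳ) = -145.9100
Denominator Σ(Δy_t−Δȳ)² = 314.9000
r_1(Δy) = -145.9100 / 314.9000 = -0.463

-0.463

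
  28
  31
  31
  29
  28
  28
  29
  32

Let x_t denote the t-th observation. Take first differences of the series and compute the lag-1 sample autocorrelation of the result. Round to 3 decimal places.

0.268

First differences Δx: 3, 0, -2, -1, 0, 1, 3
Mean of differences = 0.5714
Numerator Σ(Δx_t−Δx̄)(Δx_{t+1}−Δx̄) = 5.8163
Denominator Σ(Δx_t−Δx̄)² = 21.7143
r_1(Δx) = 5.8163 / 21.7143 = 0.268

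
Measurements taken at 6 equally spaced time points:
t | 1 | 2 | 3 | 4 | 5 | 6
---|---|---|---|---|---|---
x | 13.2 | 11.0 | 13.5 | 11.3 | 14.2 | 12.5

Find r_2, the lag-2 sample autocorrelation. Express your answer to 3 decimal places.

0.525

Mean x̄ = (13.2 + 11.0 + 13.5 + 11.3 + 14.2 + 12.5)/6 = 12.6167
Deviations from mean: 0.5833, -1.6167, 0.8833, -1.3167, 1.5833, -0.1167
Numerator Σ_{t=1}^{4}(x_t−x̄)(x_{t+2}−x̄) = 4.1961
Denominator Σ(x_t−x̄)² = 7.9883
r_2 = 4.1961 / 7.9883 = 0.525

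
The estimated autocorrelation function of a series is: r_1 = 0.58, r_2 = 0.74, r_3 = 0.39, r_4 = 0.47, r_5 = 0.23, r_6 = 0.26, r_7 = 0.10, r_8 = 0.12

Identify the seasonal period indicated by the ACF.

2

The largest autocorrelation is r_2 = 0.74; the remaining lags stay at or below 0.58.
The dominant spike at lag 2 indicates a seasonal period of 2.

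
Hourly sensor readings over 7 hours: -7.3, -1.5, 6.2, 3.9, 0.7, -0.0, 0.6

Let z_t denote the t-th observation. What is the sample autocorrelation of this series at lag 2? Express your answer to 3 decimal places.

Mean z̄ = (-7.3 − 1.5 + 6.2 + 3.9 + 0.7 − 0.0 + 0.6)/7 = 0.3714
Numerator Σ_{t=1}^{5}(z_t−z̄)(z_{t+2}−z̄) = -50.6373
Denominator Σ(z_t−z̄)² = 109.0743
r_2 = -50.6373 / 109.0743 = -0.464

-0.464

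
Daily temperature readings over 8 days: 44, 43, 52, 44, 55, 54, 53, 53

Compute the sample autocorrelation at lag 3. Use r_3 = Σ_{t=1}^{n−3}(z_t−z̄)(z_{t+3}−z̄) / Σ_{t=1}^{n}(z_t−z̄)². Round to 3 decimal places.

0.030

Mean z̄ = (44 + 43 + 52 + 44 + 55 + 54 + 53 + 53)/8 = 49.7500
Σ(z_t−z̄)(z_{t+3}−z̄) = (33.0625) + (-35.4375) + (9.5625) + (-18.6875) + (17.0625) = 5.5625
Denominator Σ(z_t−z̄)² = 183.5000
r_3 = 5.5625 / 183.5000 = 0.030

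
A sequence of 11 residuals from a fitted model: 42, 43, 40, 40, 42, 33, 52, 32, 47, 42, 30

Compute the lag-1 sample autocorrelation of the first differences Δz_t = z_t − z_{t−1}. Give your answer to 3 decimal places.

First differences Δz: 1, -3, 0, 2, -9, 19, -20, 15, -5, -12
Mean of differences = -1.2000
Numerator Σ(Δz_t−Δz̄)(Δz_{t+1}−Δz̄) = -889.6400
Denominator Σ(Δz_t−Δz̄)² = 1235.6000
r_1(Δz) = -889.6400 / 1235.6000 = -0.720

-0.720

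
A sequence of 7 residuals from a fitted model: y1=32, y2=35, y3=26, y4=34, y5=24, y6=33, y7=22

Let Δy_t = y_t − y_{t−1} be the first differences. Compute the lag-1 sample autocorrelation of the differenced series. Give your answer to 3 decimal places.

First differences Δy: 3, -9, 8, -10, 9, -11
Mean of differences = -1.6667
Numerator Σ(Δy_t−Δȳ)(Δy_{t+1}−Δȳ) = -374.1111
Denominator Σ(Δy_t−Δȳ)² = 439.3333
r_1(Δy) = -374.1111 / 439.3333 = -0.852

-0.852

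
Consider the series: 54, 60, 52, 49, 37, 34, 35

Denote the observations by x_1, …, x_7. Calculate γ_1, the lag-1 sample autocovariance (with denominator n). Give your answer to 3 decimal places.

Mean x̄ = (54 + 60 + 52 + 49 + 37 + 34 + 35)/7 = 45.8571
Deviations: 8.1429, 14.1429, 6.1429, 3.1429, -8.8571, -11.8571, -10.8571
Σ_{t=1}^{6}(x_t−x̄)(x_{t+1}−x̄) = 427.2653
γ_1 = 427.2653 / 7 = 61.038

61.038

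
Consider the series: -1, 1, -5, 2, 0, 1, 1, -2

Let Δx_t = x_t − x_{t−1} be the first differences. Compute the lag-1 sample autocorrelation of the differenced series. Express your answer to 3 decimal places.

-0.681

First differences Δx: 2, -6, 7, -2, 1, 0, -3
Mean of differences = -0.1429
Numerator Σ(Δx_t−Δx̄)(Δx_{t+1}−Δx̄) = -70.0204
Denominator Σ(Δx_t−Δx̄)² = 102.8571
r_1(Δx) = -70.0204 / 102.8571 = -0.681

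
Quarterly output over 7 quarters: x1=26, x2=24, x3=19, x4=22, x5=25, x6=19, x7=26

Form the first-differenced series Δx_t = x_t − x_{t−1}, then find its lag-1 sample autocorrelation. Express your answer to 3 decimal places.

First differences Δx: -2, -5, 3, 3, -6, 7
Mean of differences = 0.0000
Numerator Σ(Δx_t−Δx̄)(Δx_{t+1}−Δx̄) = -56.0000
Denominator Σ(Δx_t−Δx̄)² = 132.0000
r_1(Δx) = -56.0000 / 132.0000 = -0.424

-0.424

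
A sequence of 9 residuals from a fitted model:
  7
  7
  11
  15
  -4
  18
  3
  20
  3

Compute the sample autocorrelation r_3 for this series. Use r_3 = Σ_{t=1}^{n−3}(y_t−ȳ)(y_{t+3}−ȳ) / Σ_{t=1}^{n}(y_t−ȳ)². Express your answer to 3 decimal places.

Mean ȳ = (7 + 7 + 11 + 15 − 4 + 18 + 3 + 20 + 3)/9 = 8.8889
Σ(y_t−ȳ)(y_{t+3}−ȳ) = (-11.5432) + (24.3457) + (19.2346) + (-35.9877) + (-143.2099) + (-53.6543) = -200.8148
Denominator Σ(y_t−ȳ)² = 490.8889
r_3 = -200.8148 / 490.8889 = -0.409

-0.409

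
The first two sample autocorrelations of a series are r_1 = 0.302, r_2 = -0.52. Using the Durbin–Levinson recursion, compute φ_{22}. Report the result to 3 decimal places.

φ_{22} = (r_2 − r_1²) / (1 − r_1²)
r_1² = (0.302)² = 0.091204
Numerator = -0.52 − 0.0912 = -0.6112; denominator = 1 − 0.0912 = 0.9088
φ_{22} = -0.6112 / 0.9088 = -0.673

-0.673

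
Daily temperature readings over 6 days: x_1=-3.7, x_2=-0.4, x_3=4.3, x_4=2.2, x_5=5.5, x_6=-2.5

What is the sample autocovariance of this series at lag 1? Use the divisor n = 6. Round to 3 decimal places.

-0.613

Mean x̄ = (-3.7 − 0.4 + 4.3 + 2.2 + 5.5 − 2.5)/6 = 0.9000
Σ_{t=1}^{5}(x_t−x̄)(x_{t+1}−x̄) = -3.6800
γ_1 = -3.6800 / 6 = -0.613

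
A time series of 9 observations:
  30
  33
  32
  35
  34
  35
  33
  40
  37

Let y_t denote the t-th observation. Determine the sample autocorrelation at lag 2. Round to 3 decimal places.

Mean ȳ = (30 + 33 + 32 + 35 + 34 + 35 + 33 + 40 + 37)/9 = 34.3333
Numerator Σ_{t=1}^{7}(y_t−ȳ)(y_{t+2}−ȳ) = 11.1111
Denominator Σ(y_t−ȳ)² = 68.0000
r_2 = 11.1111 / 68.0000 = 0.163

0.163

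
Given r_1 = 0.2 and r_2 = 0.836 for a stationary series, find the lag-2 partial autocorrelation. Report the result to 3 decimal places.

0.829

φ_{22} = (r_2 − r_1²) / (1 − r_1²)
r_1² = (0.2)² = 0.04
Numerator = 0.836 − 0.0400 = 0.7960; denominator = 1 − 0.0400 = 0.9600
φ_{22} = 0.7960 / 0.9600 = 0.829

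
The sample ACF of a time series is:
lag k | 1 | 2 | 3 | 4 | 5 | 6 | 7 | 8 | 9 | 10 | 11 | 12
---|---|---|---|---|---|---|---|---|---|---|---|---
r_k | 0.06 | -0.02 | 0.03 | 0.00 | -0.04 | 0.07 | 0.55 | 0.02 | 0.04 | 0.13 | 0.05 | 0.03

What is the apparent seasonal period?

The largest autocorrelation is r_7 = 0.55; the remaining lags stay at or below 0.13.
The dominant spike at lag 7 indicates a seasonal period of 7.

7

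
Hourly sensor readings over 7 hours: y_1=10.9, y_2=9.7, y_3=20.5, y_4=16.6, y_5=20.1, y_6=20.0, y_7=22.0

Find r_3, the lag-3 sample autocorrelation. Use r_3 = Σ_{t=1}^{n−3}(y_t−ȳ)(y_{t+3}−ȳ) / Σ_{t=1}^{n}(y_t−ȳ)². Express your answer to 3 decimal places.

Mean ȳ = (10.9 + 9.7 + 20.5 + 16.6 + 20.1 + 20.0 + 22.0)/7 = 17.1143
Σ(y_t−ȳ)(y_{t+3}−ȳ) = (3.1959) + (-22.1369) + (9.7702) + (-2.5127) = -11.6835
Denominator Σ(y_t−ȳ)² = 146.4286
r_3 = -11.6835 / 146.4286 = -0.080

-0.080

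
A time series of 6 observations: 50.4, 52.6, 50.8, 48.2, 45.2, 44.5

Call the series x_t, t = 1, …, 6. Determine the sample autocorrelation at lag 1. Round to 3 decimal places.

Mean x̄ = (50.4 + 52.6 + 50.8 + 48.2 + 45.2 + 44.5)/6 = 48.6167
Deviations from mean: 1.7833, 3.9833, 2.1833, -0.4167, -3.4167, -4.1167
Numerator Σ_{t=1}^{5}(x_t−x̄)(x_{t+1}−x̄) = 30.3797
Denominator Σ(x_t−x̄)² = 52.6083
r_1 = 30.3797 / 52.6083 = 0.577

0.577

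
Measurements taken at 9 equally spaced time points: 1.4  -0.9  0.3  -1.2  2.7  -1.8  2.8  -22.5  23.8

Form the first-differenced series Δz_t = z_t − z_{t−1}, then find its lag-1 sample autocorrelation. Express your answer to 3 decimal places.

First differences Δz: -2.3, 1.2, -1.5, 3.9, -4.5, 4.6, -25.3, 46.3
Mean of differences = 2.8000
Numerator Σ(Δz_t−Δz̄)(Δz_{t+1}−Δz̄) = -1283.7900
Denominator Σ(Δz_t−Δz̄)² = 2786.6600
r_1(Δz) = -1283.7900 / 2786.6600 = -0.461

-0.461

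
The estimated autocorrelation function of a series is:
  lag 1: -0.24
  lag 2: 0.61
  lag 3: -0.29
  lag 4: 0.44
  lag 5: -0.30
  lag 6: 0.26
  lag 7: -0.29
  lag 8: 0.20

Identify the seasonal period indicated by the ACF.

2

The largest autocorrelation is r_2 = 0.61, with weaker echoes at lags 4 (0.44), 6 (0.26) and 8 (0.20); the remaining lags stay at or below -0.24.
The dominant spike at lag 2 indicates a seasonal period of 2.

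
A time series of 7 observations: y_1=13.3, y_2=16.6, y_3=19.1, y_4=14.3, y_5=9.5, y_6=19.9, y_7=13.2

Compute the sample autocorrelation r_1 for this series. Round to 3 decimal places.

-0.393

Mean ȳ = (13.3 + 16.6 + 19.1 + 14.3 + 9.5 + 19.9 + 13.2)/7 = 15.1286
Deviations from mean: -1.8286, 1.4714, 3.9714, -0.8286, -5.6286, 4.7714, -1.9286
Numerator Σ_{t=1}^{6}(y_t−ȳ)(y_{t+1}−ȳ) = -31.5322
Denominator Σ(y_t−ȳ)² = 80.1343
r_1 = -31.5322 / 80.1343 = -0.393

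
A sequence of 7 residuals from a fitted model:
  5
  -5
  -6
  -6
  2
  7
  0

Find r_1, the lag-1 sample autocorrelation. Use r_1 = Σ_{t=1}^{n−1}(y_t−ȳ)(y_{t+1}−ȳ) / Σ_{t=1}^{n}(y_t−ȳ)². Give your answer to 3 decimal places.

0.227

Mean ȳ = (5 − 5 − 6 − 6 + 2 + 7 + 0)/7 = -0.4286
Deviations from mean: 5.4286, -4.5714, -5.5714, -5.5714, 2.4286, 7.4286, 0.4286
Numerator Σ_{t=1}^{6}(y_t−ȳ)(y_{t+1}−ȳ) = 39.3878
Denominator Σ(y_t−ȳ)² = 173.7143
r_1 = 39.3878 / 173.7143 = 0.227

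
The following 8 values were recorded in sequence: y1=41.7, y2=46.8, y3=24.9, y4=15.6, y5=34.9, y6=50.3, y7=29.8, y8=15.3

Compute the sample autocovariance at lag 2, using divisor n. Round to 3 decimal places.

Mean ȳ = (41.7 + 46.8 + 24.9 + 15.6 + 34.9 + 50.3 + 29.8 + 15.3)/8 = 32.4125
Σ_{t=1}^{6}(y_t−ȳ)(y_{t+2}−ȳ) = -943.6816
γ_2 = -943.6816 / 8 = -117.960

-117.960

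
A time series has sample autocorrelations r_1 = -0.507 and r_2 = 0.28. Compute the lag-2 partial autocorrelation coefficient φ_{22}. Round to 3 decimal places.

φ_{22} = (r_2 − r_1²) / (1 − r_1²)
r_1² = (-0.507)² = 0.257049
Numerator = 0.28 − 0.2570 = 0.0230; denominator = 1 − 0.2570 = 0.7430
φ_{22} = 0.0230 / 0.7430 = 0.031

0.031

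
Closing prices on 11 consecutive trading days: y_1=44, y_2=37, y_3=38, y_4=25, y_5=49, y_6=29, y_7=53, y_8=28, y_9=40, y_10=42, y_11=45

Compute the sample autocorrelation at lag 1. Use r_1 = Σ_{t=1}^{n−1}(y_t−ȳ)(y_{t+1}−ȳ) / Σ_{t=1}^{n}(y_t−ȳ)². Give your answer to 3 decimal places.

Mean ȳ = (44 + 37 + 38 + 25 + 49 + 29 + 53 + 28 + 40 + 42 + 45)/11 = 39.0909
Numerator Σ_{t=1}^{10}(y_t−ȳ)(y_{t+1}−ȳ) = -517.0992
Denominator Σ(y_t−ȳ)² = 788.9091
r_1 = -517.0992 / 788.9091 = -0.655

-0.655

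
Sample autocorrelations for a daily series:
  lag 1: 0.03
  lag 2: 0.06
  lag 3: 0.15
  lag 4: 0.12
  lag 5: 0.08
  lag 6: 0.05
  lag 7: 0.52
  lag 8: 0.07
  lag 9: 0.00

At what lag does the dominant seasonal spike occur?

7

The largest autocorrelation is r_7 = 0.52; the remaining lags stay at or below 0.15.
The dominant spike at lag 7 indicates a seasonal period of 7.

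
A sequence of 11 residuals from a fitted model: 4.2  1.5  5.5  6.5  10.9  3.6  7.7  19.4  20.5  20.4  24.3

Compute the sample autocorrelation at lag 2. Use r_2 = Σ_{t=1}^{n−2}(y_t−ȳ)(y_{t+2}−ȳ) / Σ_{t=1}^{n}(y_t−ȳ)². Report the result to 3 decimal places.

0.335

Mean ȳ = (4.2 + 1.5 + 5.5 + 6.5 + 10.9 + 3.6 + 7.7 + 19.4 + 20.5 + 20.4 + 24.3)/11 = 11.3182
Numerator Σ_{t=1}^{9}(y_t−ȳ)(y_{t+2}−ȳ) = 226.8502
Denominator Σ(y_t−ȳ)² = 677.5964
r_2 = 226.8502 / 677.5964 = 0.335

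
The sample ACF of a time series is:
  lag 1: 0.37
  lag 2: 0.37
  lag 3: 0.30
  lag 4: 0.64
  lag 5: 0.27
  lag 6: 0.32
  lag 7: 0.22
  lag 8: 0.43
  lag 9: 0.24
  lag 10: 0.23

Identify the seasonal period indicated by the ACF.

The largest autocorrelation is r_4 = 0.64, with a weaker echo at lag 8 (0.43); the remaining lags stay at or below 0.37.
The dominant spike at lag 4 indicates a seasonal period of 4.

4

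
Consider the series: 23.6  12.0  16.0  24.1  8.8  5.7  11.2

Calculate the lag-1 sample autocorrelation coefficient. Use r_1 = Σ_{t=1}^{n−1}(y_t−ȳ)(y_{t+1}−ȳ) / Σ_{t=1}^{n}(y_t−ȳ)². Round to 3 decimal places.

0.040

Mean ȳ = (23.6 + 12.0 + 16.0 + 24.1 + 8.8 + 5.7 + 11.2)/7 = 14.4857
Σ(y_t−ȳ)(y_{t+1}−ȳ) = (-22.6555) + (-3.7641) + (14.5588) + (-54.6641) + (49.9531) + (28.8673) = 12.2955
Denominator Σ(y_t−ȳ)² = 304.2886
r_1 = 12.2955 / 304.2886 = 0.040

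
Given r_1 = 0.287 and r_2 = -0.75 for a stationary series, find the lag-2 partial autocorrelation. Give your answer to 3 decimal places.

φ_{22} = (r_2 − r_1²) / (1 − r_1²)
r_1² = (0.287)² = 0.082369
Numerator = -0.75 − 0.0824 = -0.8324; denominator = 1 − 0.0824 = 0.9176
φ_{22} = -0.8324 / 0.9176 = -0.907

-0.907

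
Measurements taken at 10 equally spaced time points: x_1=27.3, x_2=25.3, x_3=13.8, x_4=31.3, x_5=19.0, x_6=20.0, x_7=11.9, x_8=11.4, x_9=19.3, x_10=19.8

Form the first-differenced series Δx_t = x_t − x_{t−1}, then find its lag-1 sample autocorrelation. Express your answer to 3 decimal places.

-0.580

First differences Δx: -2.0, -11.5, 17.5, -12.3, 1.0, -8.1, -0.5, 7.9, 0.5
Mean of differences = -0.8333
Numerator Σ(Δx_t−Δx̄)(Δx_{t+1}−Δx̄) = -415.5444
Denominator Σ(Δx_t−Δx̄)² = 717.0600
r_1(Δx) = -415.5444 / 717.0600 = -0.580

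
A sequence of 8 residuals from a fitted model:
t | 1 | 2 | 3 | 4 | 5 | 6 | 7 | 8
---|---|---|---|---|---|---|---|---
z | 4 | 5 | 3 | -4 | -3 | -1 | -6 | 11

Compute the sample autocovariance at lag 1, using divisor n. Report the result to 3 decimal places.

-2.064

Mean z̄ = (4 + 5 + 3 − 4 − 3 − 1 − 6 + 11)/8 = 1.1250
Σ_{t=1}^{7}(z_t−z̄)(z_{t+1}−z̄) = -16.5156
γ_1 = -16.5156 / 8 = -2.064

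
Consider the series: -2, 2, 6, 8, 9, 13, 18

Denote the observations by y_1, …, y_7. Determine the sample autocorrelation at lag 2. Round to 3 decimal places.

Mean ȳ = (-2 + 2 + 6 + 8 + 9 + 13 + 18)/7 = 7.7143
Deviations from mean: -9.7143, -5.7143, -1.7143, 0.2857, 1.2857, 5.2857, 10.2857
Σ(y_t−ȳ)(y_{t+2}−ȳ) = (16.6531) + (-1.6327) + (-2.2041) + (1.5102) + (13.2245) = 27.5510
Denominator Σ(y_t−ȳ)² = 265.4286
r_2 = 27.5510 / 265.4286 = 0.104

0.104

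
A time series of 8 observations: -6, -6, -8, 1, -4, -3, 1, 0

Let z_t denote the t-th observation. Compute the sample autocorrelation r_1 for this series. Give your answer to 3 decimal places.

0.140

Mean z̄ = (-6 − 6 − 8 + 1 − 4 − 3 + 1 + 0)/8 = -3.1250
Deviations from mean: -2.8750, -2.8750, -4.8750, 4.1250, -0.8750, 0.1250, 4.1250, 3.1250
Numerator Σ_{t=1}^{7}(z_t−z̄)(z_{t+1}−z̄) = 11.8594
Denominator Σ(z_t−z̄)² = 84.8750
r_1 = 11.8594 / 84.8750 = 0.140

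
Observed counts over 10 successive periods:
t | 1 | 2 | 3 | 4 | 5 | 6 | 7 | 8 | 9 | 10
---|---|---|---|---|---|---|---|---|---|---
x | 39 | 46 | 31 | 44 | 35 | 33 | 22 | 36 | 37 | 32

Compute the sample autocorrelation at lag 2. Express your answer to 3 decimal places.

Mean x̄ = (39 + 46 + 31 + 44 + 35 + 33 + 22 + 36 + 37 + 32)/10 = 35.5000
Numerator Σ_{t=1}^{8}(x_t−x̄)(x_{t+2}−x̄) = 38.0000
Denominator Σ(x_t−x̄)² = 418.5000
r_2 = 38.0000 / 418.5000 = 0.091

0.091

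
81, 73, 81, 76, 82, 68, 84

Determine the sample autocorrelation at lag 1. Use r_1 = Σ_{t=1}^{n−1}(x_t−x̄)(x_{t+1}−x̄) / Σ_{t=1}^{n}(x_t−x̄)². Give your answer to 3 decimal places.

Mean x̄ = (81 + 73 + 81 + 76 + 82 + 68 + 84)/7 = 77.8571
Deviations from mean: 3.1429, -4.8571, 3.1429, -1.8571, 4.1429, -9.8571, 6.1429
Numerator Σ_{t=1}^{6}(x_t−x̄)(x_{t+1}−x̄) = -145.4490
Denominator Σ(x_t−x̄)² = 198.8571
r_1 = -145.4490 / 198.8571 = -0.731

-0.731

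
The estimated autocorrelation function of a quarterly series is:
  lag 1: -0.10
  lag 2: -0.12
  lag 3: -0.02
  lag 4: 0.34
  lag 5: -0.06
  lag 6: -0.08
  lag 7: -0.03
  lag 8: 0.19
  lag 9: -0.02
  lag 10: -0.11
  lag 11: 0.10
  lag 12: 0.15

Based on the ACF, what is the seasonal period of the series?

4

The largest autocorrelation is r_4 = 0.34, with weaker echoes at lags 8 (0.19) and 12 (0.15); the remaining lags stay at or below 0.10.
The dominant spike at lag 4 indicates a seasonal period of 4.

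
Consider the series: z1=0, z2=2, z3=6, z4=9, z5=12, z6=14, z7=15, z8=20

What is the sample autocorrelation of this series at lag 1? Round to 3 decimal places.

0.588

Mean z̄ = (0 + 2 + 6 + 9 + 12 + 14 + 15 + 20)/8 = 9.7500
Deviations from mean: -9.7500, -7.7500, -3.7500, -0.7500, 2.2500, 4.2500, 5.2500, 10.2500
Σ(z_t−z̄)(z_{t+1}−z̄) = (75.5625) + (29.0625) + (2.8125) + (-1.6875) + (9.5625) + (22.3125) + (53.8125) = 191.4375
Denominator Σ(z_t−z̄)² = 325.5000
r_1 = 191.4375 / 325.5000 = 0.588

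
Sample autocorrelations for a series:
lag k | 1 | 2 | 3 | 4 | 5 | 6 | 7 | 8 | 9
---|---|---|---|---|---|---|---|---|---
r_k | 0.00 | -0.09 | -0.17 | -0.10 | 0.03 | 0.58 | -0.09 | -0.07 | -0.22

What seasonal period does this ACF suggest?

The largest autocorrelation is r_6 = 0.58; the remaining lags stay at or below 0.03.
The dominant spike at lag 6 indicates a seasonal period of 6.

6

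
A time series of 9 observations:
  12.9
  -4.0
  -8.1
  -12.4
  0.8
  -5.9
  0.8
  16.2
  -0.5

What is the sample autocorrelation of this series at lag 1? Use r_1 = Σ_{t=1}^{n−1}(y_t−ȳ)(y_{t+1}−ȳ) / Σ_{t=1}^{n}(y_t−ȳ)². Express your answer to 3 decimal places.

0.095

Mean ȳ = (12.9 − 4.0 − 8.1 − 12.4 + 0.8 − 5.9 + 0.8 + 16.2 − 0.5)/9 = -0.0222
Numerator Σ_{t=1}^{8}(y_t−ȳ)(y_{t+1}−ȳ) = 66.4595
Denominator Σ(y_t−ȳ)² = 700.5556
r_1 = 66.4595 / 700.5556 = 0.095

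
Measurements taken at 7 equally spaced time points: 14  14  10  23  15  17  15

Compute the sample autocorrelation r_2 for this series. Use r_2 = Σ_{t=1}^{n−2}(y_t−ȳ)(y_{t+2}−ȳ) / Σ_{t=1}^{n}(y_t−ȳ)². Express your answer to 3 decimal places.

Mean ȳ = (14 + 14 + 10 + 23 + 15 + 17 + 15)/7 = 15.4286
Deviations from mean: -1.4286, -1.4286, -5.4286, 7.5714, -0.4286, 1.5714, -0.4286
Σ(y_t−ȳ)(y_{t+2}−ȳ) = (7.7551) + (-10.8163) + (2.3265) + (11.8980) + (0.1837) = 11.3469
Denominator Σ(y_t−ȳ)² = 93.7143
r_2 = 11.3469 / 93.7143 = 0.121

0.121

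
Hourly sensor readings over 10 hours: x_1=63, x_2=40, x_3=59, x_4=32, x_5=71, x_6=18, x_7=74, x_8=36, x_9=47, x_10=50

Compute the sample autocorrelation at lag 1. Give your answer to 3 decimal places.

Mean x̄ = (63 + 40 + 59 + 32 + 71 + 18 + 74 + 36 + 47 + 50)/10 = 49.0000
Numerator Σ_{t=1}^{9}(x_t−x̄)(x_{t+1}−x̄) = -2518.0000
Denominator Σ(x_t−x̄)² = 2910.0000
r_1 = -2518.0000 / 2910.0000 = -0.865

-0.865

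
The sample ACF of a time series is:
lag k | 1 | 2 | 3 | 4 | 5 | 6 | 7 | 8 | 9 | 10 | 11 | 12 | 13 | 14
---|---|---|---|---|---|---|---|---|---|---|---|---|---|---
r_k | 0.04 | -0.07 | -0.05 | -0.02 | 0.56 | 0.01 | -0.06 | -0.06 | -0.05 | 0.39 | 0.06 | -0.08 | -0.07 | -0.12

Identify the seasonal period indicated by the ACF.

The largest autocorrelation is r_5 = 0.56, with a weaker echo at lag 10 (0.39); the remaining lags stay at or below 0.06.
The dominant spike at lag 5 indicates a seasonal period of 5.

5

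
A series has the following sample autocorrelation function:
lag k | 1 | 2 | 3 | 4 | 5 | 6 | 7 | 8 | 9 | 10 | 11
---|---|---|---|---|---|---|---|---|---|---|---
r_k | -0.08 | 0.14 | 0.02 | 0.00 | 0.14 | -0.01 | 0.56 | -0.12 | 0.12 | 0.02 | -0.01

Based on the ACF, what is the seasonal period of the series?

7

The largest autocorrelation is r_7 = 0.56; the remaining lags stay at or below 0.14.
The dominant spike at lag 7 indicates a seasonal period of 7.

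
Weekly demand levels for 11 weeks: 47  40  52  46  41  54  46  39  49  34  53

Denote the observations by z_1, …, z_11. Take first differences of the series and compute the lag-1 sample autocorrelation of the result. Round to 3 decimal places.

-0.608

First differences Δz: -7, 12, -6, -5, 13, -8, -7, 10, -15, 19
Mean of differences = 0.6000
Numerator Σ(Δz_t−Δz̄)(Δz_{t+1}−Δz̄) = -740.7600
Denominator Σ(Δz_t−Δz̄)² = 1218.4000
r_1(Δz) = -740.7600 / 1218.4000 = -0.608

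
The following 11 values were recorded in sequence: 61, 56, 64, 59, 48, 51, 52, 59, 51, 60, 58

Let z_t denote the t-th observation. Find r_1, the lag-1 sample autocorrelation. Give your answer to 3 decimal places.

0.086

Mean z̄ = (61 + 56 + 64 + 59 + 48 + 51 + 52 + 59 + 51 + 60 + 58)/11 = 56.2727
Numerator Σ_{t=1}^{10}(z_t−z̄)(z_{t+1}−z̄) = 22.0165
Denominator Σ(z_t−z̄)² = 256.1818
r_1 = 22.0165 / 256.1818 = 0.086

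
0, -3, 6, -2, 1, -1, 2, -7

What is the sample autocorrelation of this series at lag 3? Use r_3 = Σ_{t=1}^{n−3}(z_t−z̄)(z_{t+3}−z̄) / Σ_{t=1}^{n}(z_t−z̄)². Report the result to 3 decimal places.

Mean z̄ = (0 − 3 + 6 − 2 + 1 − 1 + 2 − 7)/8 = -0.5000
Deviations from mean: 0.5000, -2.5000, 6.5000, -1.5000, 1.5000, -0.5000, 2.5000, -6.5000
Σ(z_t−z̄)(z_{t+3}−z̄) = (-0.7500) + (-3.7500) + (-3.2500) + (-3.7500) + (-9.7500) = -21.2500
Denominator Σ(z_t−z̄)² = 102.0000
r_3 = -21.2500 / 102.0000 = -0.208

-0.208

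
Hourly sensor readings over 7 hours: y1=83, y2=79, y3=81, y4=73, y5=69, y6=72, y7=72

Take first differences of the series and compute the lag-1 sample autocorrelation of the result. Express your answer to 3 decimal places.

-0.227

First differences Δy: -4, 2, -8, -4, 3, 0
Mean of differences = -1.8333
Numerator Σ(Δy_t−Δȳ)(Δy_{t+1}−Δȳ) = -20.1944
Denominator Σ(Δy_t−Δȳ)² = 88.8333
r_1(Δy) = -20.1944 / 88.8333 = -0.227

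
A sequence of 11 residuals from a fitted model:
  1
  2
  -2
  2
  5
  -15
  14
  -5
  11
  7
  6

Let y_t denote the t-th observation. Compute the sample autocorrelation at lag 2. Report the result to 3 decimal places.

Mean ȳ = (1 + 2 − 2 + 2 + 5 − 15 + 14 − 5 + 11 + 7 + 6)/11 = 2.3636
Numerator Σ_{t=1}^{9}(y_t−ȳ)(y_{t+2}−ȳ) = 257.1901
Denominator Σ(y_t−ȳ)² = 628.5455
r_2 = 257.1901 / 628.5455 = 0.409

0.409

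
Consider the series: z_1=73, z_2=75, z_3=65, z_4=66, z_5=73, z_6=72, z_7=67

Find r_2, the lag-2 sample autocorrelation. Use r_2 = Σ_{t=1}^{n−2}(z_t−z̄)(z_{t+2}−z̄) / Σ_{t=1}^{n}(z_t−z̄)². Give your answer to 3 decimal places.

-0.683

Mean z̄ = (73 + 75 + 65 + 66 + 73 + 72 + 67)/7 = 70.1429
Numerator Σ_{t=1}^{5}(z_t−z̄)(z_{t+2}−z̄) = -66.1837
Denominator Σ(z_t−z̄)² = 96.8571
r_2 = -66.1837 / 96.8571 = -0.683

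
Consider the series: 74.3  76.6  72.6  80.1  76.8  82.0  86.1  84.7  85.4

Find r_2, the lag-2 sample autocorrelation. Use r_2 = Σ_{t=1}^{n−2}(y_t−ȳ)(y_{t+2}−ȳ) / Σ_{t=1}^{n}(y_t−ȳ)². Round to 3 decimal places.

0.438

Mean ȳ = (74.3 + 76.6 + 72.6 + 80.1 + 76.8 + 82.0 + 86.1 + 84.7 + 85.4)/9 = 79.8444
Numerator Σ_{t=1}^{7}(y_t−ȳ)(y_{t+2}−ȳ) = 88.1183
Denominator Σ(y_t−ȳ)² = 201.3022
r_2 = 88.1183 / 201.3022 = 0.438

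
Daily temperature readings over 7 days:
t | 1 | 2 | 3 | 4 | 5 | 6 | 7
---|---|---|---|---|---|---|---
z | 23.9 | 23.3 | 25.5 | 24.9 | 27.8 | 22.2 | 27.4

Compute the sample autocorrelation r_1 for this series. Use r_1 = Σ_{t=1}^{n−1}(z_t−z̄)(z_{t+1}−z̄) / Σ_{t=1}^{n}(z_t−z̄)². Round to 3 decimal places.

-0.538

Mean z̄ = (23.9 + 23.3 + 25.5 + 24.9 + 27.8 + 22.2 + 27.4)/7 = 25.0000
Σ(z_t−z̄)(z_{t+1}−z̄) = (1.8700) + (-0.8500) + (-0.0500) + (-0.2800) + (-7.8400) + (-6.7200) = -13.8700
Denominator Σ(z_t−z̄)² = 25.8000
r_1 = -13.8700 / 25.8000 = -0.538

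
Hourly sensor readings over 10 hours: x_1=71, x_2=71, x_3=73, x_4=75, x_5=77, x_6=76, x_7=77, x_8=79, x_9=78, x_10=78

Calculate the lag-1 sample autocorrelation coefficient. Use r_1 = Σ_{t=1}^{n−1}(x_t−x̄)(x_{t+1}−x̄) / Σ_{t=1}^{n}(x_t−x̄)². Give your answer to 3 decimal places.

Mean x̄ = (71 + 71 + 73 + 75 + 77 + 76 + 77 + 79 + 78 + 78)/10 = 75.5000
Numerator Σ_{t=1}^{9}(x_t−x̄)(x_{t+1}−x̄) = 53.7500
Denominator Σ(x_t−x̄)² = 76.5000
r_1 = 53.7500 / 76.5000 = 0.703

0.703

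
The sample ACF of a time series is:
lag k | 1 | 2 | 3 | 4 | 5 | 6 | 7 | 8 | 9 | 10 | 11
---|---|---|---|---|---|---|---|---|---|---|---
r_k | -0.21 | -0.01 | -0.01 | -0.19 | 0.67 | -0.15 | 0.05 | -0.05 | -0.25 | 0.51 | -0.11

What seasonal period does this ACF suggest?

The largest autocorrelation is r_5 = 0.67, with a weaker echo at lag 10 (0.51); the remaining lags stay at or below 0.05.
The dominant spike at lag 5 indicates a seasonal period of 5.

5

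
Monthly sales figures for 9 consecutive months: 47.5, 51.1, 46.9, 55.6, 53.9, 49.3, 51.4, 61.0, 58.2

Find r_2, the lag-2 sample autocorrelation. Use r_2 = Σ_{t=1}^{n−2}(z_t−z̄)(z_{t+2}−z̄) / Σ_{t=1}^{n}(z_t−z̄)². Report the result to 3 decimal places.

-0.150

Mean z̄ = (47.5 + 51.1 + 46.9 + 55.6 + 53.9 + 49.3 + 51.4 + 61.0 + 58.2)/9 = 52.7667
Σ(z_t−z̄)(z_{t+2}−z̄) = (30.8978) + (-4.7222) + (-6.6489) + (-9.8222) + (-1.5489) + (-28.5422) + (-7.4256) = -27.8122
Denominator Σ(z_t−z̄)² = 185.4400
r_2 = -27.8122 / 185.4400 = -0.150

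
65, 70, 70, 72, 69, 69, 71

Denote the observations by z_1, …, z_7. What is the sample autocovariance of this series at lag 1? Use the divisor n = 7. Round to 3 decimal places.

Mean z̄ = (65 + 70 + 70 + 72 + 69 + 69 + 71)/7 = 69.4286
Deviations: -4.4286, 0.5714, 0.5714, 2.5714, -0.4286, -0.4286, 1.5714
Σ_{t=1}^{6}(z_t−z̄)(z_{t+1}−z̄) = -2.3265
γ_1 = -2.3265 / 7 = -0.332

-0.332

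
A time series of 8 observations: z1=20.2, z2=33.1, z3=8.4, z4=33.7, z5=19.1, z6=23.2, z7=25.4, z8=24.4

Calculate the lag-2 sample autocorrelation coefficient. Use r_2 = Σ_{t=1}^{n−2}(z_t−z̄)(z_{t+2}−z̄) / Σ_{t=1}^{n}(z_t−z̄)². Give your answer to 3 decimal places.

0.440

Mean z̄ = (20.2 + 33.1 + 8.4 + 33.7 + 19.1 + 23.2 + 25.4 + 24.4)/8 = 23.4375
Deviations from mean: -3.2375, 9.6625, -15.0375, 10.2625, -4.3375, -0.2375, 1.9625, 0.9625
Numerator Σ_{t=1}^{6}(z_t−z̄)(z_{t+2}−z̄) = 201.8922
Denominator Σ(z_t−z̄)² = 458.9388
r_2 = 201.8922 / 458.9388 = 0.440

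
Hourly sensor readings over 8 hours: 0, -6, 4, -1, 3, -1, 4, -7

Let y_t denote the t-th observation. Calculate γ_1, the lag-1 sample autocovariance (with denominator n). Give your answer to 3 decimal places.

-8.094

Mean ȳ = (0 − 6 + 4 − 1 + 3 − 1 + 4 − 7)/8 = -0.5000
Deviations: 0.5000, -5.5000, 4.5000, -0.5000, 3.5000, -0.5000, 4.5000, -6.5000
Σ_{t=1}^{7}(y_t−ȳ)(y_{t+1}−ȳ) = -64.7500
γ_1 = -64.7500 / 8 = -8.094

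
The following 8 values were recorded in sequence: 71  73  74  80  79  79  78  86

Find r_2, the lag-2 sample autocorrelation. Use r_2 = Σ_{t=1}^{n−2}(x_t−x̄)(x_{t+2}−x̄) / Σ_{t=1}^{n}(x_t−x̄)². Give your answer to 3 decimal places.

0.149

Mean x̄ = (71 + 73 + 74 + 80 + 79 + 79 + 78 + 86)/8 = 77.5000
Deviations from mean: -6.5000, -4.5000, -3.5000, 2.5000, 1.5000, 1.5000, 0.5000, 8.5000
Σ(x_t−x̄)(x_{t+2}−x̄) = (22.7500) + (-11.2500) + (-5.2500) + (3.7500) + (0.7500) + (12.7500) = 23.5000
Denominator Σ(x_t−x̄)² = 158.0000
r_2 = 23.5000 / 158.0000 = 0.149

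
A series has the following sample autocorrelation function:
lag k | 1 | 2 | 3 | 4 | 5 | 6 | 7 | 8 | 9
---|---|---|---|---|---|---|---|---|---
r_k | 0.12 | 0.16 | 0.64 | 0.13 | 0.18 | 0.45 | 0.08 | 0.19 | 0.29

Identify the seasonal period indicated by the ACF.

3

The largest autocorrelation is r_3 = 0.64, with weaker echoes at lags 6 (0.45) and 9 (0.29); the remaining lags stay at or below 0.19.
The dominant spike at lag 3 indicates a seasonal period of 3.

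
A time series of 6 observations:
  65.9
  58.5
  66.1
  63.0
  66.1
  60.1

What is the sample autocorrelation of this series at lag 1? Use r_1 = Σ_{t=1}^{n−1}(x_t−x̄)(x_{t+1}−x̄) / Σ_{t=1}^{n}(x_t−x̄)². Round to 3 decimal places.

-0.655

Mean x̄ = (65.9 + 58.5 + 66.1 + 63.0 + 66.1 + 60.1)/6 = 63.2833
Deviations from mean: 2.6167, -4.7833, 2.8167, -0.2833, 2.8167, -3.1833
Numerator Σ_{t=1}^{5}(x_t−x̄)(x_{t+1}−x̄) = -36.5519
Denominator Σ(x_t−x̄)² = 55.8083
r_1 = -36.5519 / 55.8083 = -0.655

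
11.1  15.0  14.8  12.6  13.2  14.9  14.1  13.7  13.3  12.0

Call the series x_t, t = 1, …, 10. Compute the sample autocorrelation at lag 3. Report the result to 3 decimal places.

Mean x̄ = (11.1 + 15.0 + 14.8 + 12.6 + 13.2 + 14.9 + 14.1 + 13.7 + 13.3 + 12.0)/10 = 13.4700
Numerator Σ_{t=1}^{7}(x_t−x̄)(x_{t+3}−x̄) = 1.7713
Denominator Σ(x_t−x̄)² = 15.2410
r_3 = 1.7713 / 15.2410 = 0.116

0.116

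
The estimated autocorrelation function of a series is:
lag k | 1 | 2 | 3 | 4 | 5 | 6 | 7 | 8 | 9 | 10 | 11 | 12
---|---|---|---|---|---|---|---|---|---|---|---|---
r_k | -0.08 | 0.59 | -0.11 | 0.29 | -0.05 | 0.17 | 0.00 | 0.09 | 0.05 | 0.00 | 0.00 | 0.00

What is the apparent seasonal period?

2

The largest autocorrelation is r_2 = 0.59, with weaker echoes at lags 4 (0.29) and 6 (0.17); the remaining lags stay at or below 0.09.
The dominant spike at lag 2 indicates a seasonal period of 2.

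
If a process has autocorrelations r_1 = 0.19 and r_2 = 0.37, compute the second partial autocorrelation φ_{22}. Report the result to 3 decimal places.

0.346

φ_{22} = (r_2 − r_1²) / (1 − r_1²)
r_1² = (0.19)² = 0.0361
Numerator = 0.37 − 0.0361 = 0.3339; denominator = 1 − 0.0361 = 0.9639
φ_{22} = 0.3339 / 0.9639 = 0.346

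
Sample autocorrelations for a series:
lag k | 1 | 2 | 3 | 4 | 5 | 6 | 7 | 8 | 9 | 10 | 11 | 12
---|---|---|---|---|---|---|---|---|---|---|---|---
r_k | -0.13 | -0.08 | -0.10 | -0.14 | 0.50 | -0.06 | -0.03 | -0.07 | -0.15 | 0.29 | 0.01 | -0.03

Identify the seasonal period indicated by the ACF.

The largest autocorrelation is r_5 = 0.50, with a weaker echo at lag 10 (0.29); the remaining lags stay at or below 0.01.
The dominant spike at lag 5 indicates a seasonal period of 5.

5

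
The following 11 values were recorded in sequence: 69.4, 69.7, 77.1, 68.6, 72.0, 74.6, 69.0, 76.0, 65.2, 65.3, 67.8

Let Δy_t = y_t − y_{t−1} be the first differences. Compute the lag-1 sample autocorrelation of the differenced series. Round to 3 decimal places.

-0.607

First differences Δy: 0.3, 7.4, -8.5, 3.4, 2.6, -5.6, 7.0, -10.8, 0.1, 2.5
Mean of differences = -0.1600
Numerator Σ(Δy_t−Δȳ)(Δy_{t+1}−Δȳ) = -211.6596
Denominator Σ(Δy_t−Δȳ)² = 348.4240
r_1(Δy) = -211.6596 / 348.4240 = -0.607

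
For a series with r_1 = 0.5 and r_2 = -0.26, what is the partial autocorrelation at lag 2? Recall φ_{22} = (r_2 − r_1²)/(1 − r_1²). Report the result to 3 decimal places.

-0.680

φ_{22} = (r_2 − r_1²) / (1 − r_1²)
r_1² = (0.5)² = 0.25
Numerator = -0.26 − 0.2500 = -0.5100; denominator = 1 − 0.2500 = 0.7500
φ_{22} = -0.5100 / 0.7500 = -0.680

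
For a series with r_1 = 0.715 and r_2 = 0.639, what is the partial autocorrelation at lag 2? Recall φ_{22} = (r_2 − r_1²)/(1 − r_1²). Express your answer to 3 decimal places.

0.261

φ_{22} = (r_2 − r_1²) / (1 − r_1²)
r_1² = (0.715)² = 0.511225
Numerator = 0.639 − 0.5112 = 0.1278; denominator = 1 − 0.5112 = 0.4888
φ_{22} = 0.1278 / 0.4888 = 0.261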